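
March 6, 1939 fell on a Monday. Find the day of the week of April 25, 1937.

Count forward from the earlier date (April 25, 1937) to the later (March 6, 1939):
April 1937: 30 − 25 = 5 days remain.
Then 22 full months totalling 669 days.
March 1–6, 1939: 6 days.
Total: 5 + 669 + 6 = 680 days.
680 mod 7 = 1, so 1 day before Monday is Sunday.

Sunday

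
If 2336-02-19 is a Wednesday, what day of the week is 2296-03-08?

Count forward from the earlier date (March 8, 2296) to the later (February 19, 2336):
From March 8, 2296 to March 8, 2335: 39 years, of which 8 contain a Feb 29 — 31×365 + 8×366 = 14243 days.
(2300 is not a leap year (divisible by 100 but not 400).)
March 2335: 31 − 8 = 23 days remain.
Then 10 full months totalling 306 days.
February 1–19, 2336: 19 days (2336 is a leap year).
Residual: 348 days.
Total: 14591 days.
14591 mod 7 = 3, so 3 days before Wednesday is Sunday.

Sunday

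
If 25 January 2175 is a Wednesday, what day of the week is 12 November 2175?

Sunday

January 2175: 31 − 25 = 6 days remain.
Then 9 full months totalling 273 days.
November 1–12, 2175: 12 days.
Total: 6 + 273 + 12 = 291 days.
291 mod 7 = 4, so 4 days after Wednesday is Sunday.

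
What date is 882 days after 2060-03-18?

2062-08-17

Count 882 days after March 18, 2060:
Day-of-year of March 18, 2060: 78.
Day-of-year of August 17, 2062: 229.
2060 has 366 days, so 366 − 78 = 288 days remain in 2060.
Full years: 2061: 365. Sum = 365.
Total: 288 + 365 + 229 = 882 days.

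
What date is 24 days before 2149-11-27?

2149-11-03

Count 24 days before November 27, 2149:
Within November 2149: 27 − 3 = 24 days.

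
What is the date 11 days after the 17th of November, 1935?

the 28th of November, 1935

Count 11 days after November 17, 1935:
Within November 1935: 28 − 17 = 11 days.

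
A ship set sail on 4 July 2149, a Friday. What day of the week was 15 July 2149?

Tuesday

Within July 2149: 15 − 4 = 11 days.
11 mod 7 = 4, so 4 days after Friday is Tuesday.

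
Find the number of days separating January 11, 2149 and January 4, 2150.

January 2149: 31 − 11 = 20 days remain.
Then 11 full months totalling 334 days.
January 1–4, 2150: 4 days.
Total: 20 + 334 + 4 = 358 days.

358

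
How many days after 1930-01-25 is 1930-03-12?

46

January 1930: 31 − 25 = 6 days remain.
Then February 1930 (28): 28 days.
March 1–12, 1930: 12 days.
Total: 6 + 28 + 12 = 46 days.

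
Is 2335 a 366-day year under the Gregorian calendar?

2335 is not a leap year.

No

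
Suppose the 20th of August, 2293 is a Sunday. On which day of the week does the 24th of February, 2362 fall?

Saturday

Day-of-year of August 20, 2293: 232.
Day-of-year of February 24, 2362: 55.
2293 has 365 days, so 365 − 232 = 133 days remain in 2293.
Full years 2294–2361: 52 common + 16 leap = 52×365 + 16×366 = 24836 days.
Total: 133 + 24836 + 55 = 25024 days.
25024 mod 7 = 6, so 6 days after Sunday is Saturday.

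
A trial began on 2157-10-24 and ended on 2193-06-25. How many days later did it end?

13028

Day-of-year of October 24, 2157: 297.
Day-of-year of June 25, 2193: 176.
2157 has 365 days, so 365 − 297 = 68 days remain in 2157.
Full years 2158–2192: 26 common + 9 leap = 26×365 + 9×366 = 12784 days.
Total: 68 + 12784 + 176 = 13028 days.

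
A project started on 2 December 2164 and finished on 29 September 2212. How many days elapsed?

17467

From December 2, 2164 to December 2, 2211: 47 years, of which 10 contain a Feb 29 — 37×365 + 10×366 = 17165 days.
(2200 is not a leap year (divisible by 100 but not 400).)
December 2211: 31 − 2 = 29 days remain.
Then January (31), February 2212 (29), March (31), April (30), May (31), June (30), July (31), August (31): 31 + 29 + 31 + 30 + 31 + 30 + 31 + 31 = 244 days.
September 1–29, 2212: 29 days.
Residual: 302 days.
Total: 17467 days.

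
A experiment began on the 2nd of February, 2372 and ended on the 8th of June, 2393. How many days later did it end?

Day-of-year of February 2, 2372: 33.
Day-of-year of June 8, 2393: 159.
2372 has 366 days, so 366 − 33 = 333 days remain in 2372.
Full years 2373–2392: 15 common + 5 leap = 15×365 + 5×366 = 7305 days.
Total: 333 + 7305 + 159 = 7797 days.

7797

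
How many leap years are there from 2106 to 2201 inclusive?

Years divisible by 4: 2108, 2112, …, 2200 — 24 in all.
Of these, 2200 is divisible by 100 but not 400, so not leap.
Leap years: 24 − 1 = 23.

23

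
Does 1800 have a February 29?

No

1800 is not a leap year (divisible by 100 but not 400).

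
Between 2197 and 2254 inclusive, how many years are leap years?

13

Years divisible by 4: 2200, 2204, …, 2252 — 14 in all.
Of these, 2200 is divisible by 100 but not 400, so not leap.
Leap years: 14 − 1 = 13.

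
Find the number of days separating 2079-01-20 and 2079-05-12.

112

January 2079: 31 − 20 = 11 days remain.
Then February 2079 (28), March (31), April (30): 28 + 31 + 30 = 89 days.
May 1–12, 2079: 12 days.
Total: 11 + 89 + 12 = 112 days.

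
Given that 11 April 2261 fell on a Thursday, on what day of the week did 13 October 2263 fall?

Tuesday

Day-of-year of April 11, 2261: 101.
Day-of-year of October 13, 2263: 286.
2261 has 365 days, so 365 − 101 = 264 days remain in 2261.
Full years: 2262: 365. Sum = 365.
Total: 264 + 365 + 286 = 915 days.
915 mod 7 = 5, so 5 days after Thursday is Tuesday.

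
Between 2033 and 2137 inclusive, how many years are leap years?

25

Years divisible by 4: 2036, 2040, …, 2136 — 26 in all.
Of these, 2100 is divisible by 100 but not 400, so not leap.
Leap years: 26 − 1 = 25.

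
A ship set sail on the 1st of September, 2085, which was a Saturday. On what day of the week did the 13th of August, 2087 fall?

Day-of-year of September 1, 2085: 244.
Day-of-year of August 13, 2087: 225.
2085 has 365 days, so 365 − 244 = 121 days remain in 2085.
Full years: 2086: 365. Sum = 365.
Total: 121 + 365 + 225 = 711 days.
711 mod 7 = 4, so 4 days after Saturday is Wednesday.

Wednesday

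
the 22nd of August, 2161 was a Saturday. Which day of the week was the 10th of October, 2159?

Count forward from the earlier date (October 10, 2159) to the later (August 22, 2161):
Day-of-year of October 10, 2159: 283.
Day-of-year of August 22, 2161: 234.
2159 has 365 days, so 365 − 283 = 82 days remain in 2159.
Full years: 2160: 366. Sum = 366.
Total: 82 + 366 + 234 = 682 days.
682 mod 7 = 3, so 3 days before Saturday is Wednesday.

Wednesday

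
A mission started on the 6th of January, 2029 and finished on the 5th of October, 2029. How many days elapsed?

January 2029: 31 − 6 = 25 days remain.
Then February 2029 (28), March (31), April (30), May (31), June (30), July (31), August (31), September (30): 28 + 31 + 30 + 31 + 30 + 31 + 31 + 30 = 242 days.
October 1–5, 2029: 5 days.
Total: 25 + 242 + 5 = 272 days.

272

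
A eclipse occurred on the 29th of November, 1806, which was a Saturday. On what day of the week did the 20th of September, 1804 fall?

Count forward from the earlier date (September 20, 1804) to the later (November 29, 1806):
September 20, 1804 → September 20, 1805: 365 days.
September 20, 1805 → September 20, 1806: 365 days.
September 1806: 30 − 20 = 10 days remain.
Then October (31): 31 days.
November 1–29, 1806: 29 days.
Residual: 70 days.
Total: 800 days.
800 mod 7 = 2, so 2 days before Saturday is Thursday.

Thursday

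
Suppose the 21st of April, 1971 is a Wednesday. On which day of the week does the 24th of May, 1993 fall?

Day-of-year of April 21, 1971: 111.
Day-of-year of May 24, 1993: 144.
1971 has 365 days, so 365 − 111 = 254 days remain in 1971.
Full years 1972–1992: 15 common + 6 leap = 15×365 + 6×366 = 7671 days.
Total: 254 + 7671 + 144 = 8069 days.
8069 mod 7 = 5, so 5 days after Wednesday is Monday.

Monday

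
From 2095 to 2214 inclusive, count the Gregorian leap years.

28

Years divisible by 4: 2096, 2100, …, 2212 — 30 in all.
Of these, 2100, 2200 are divisible by 100 but not 400, so not leap.
Leap years: 30 − 2 = 28.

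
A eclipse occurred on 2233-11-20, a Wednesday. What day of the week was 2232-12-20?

Thursday

Count forward from the earlier date (December 20, 2232) to the later (November 20, 2233):
December 2232: 31 − 20 = 11 days remain.
Then 10 full months totalling 304 days.
November 1–20, 2233: 20 days.
Residual: 335 days.
Total: 335 days.
335 mod 7 = 6, so 6 days before Wednesday is Thursday.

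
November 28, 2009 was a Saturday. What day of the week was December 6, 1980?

Count forward from the earlier date (December 6, 1980) to the later (November 28, 2009):
Day-of-year of December 6, 1980: 341.
Day-of-year of November 28, 2009: 332.
1980 has 366 days, so 366 − 341 = 25 days remain in 1980.
Full years 1981–2008: 21 common + 7 leap = 21×365 + 7×366 = 10227 days.
Total: 25 + 10227 + 332 = 10584 days.
10584 is a multiple of 7, so December 6, 1980 falls on the same weekday: Saturday.

Saturday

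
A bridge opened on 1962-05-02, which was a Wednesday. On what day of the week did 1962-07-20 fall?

Friday

May 1962: 31 − 2 = 29 days remain.
Then June (30): 30 days.
July 1–20, 1962: 20 days.
Total: 29 + 30 + 20 = 79 days.
79 mod 7 = 2, so 2 days after Wednesday is Friday.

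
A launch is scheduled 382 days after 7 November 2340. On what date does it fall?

24 November 2341

Count 382 days after November 7, 2340:
Day-of-year of November 7, 2340: 312.
Day-of-year of November 24, 2341: 328.
2340 has 366 days, so 366 − 312 = 54 days remain in 2340.
Total: 54 + 328 = 382 days.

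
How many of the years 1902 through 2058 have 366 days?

39

Years divisible by 4: 1904, 1908, …, 2056 — 39 in all.
2000 is divisible by 400, so still leap.
No century exceptions apply. Count: 39.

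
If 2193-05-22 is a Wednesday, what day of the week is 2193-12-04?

Wednesday

May 2193: 31 − 22 = 9 days remain.
Then June (30), July (31), August (31), September (30), October (31), November (30): 30 + 31 + 31 + 30 + 31 + 30 = 183 days.
December 1–4, 2193: 4 days.
Total: 9 + 183 + 4 = 196 days.
196 is a multiple of 7, so 2193-12-04 falls on the same weekday: Wednesday.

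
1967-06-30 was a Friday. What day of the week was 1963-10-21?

Monday

Count forward from the earlier date (October 21, 1963) to the later (June 30, 1967):
October 21, 1963 → October 21, 1964: 366 days (1964 is a leap year).
October 21, 1964 → October 21, 1965: 365 days.
October 21, 1965 → October 21, 1966: 365 days.
October 1966: 31 − 21 = 10 days remain.
Then November (30), December (31), January (31), February 1967 (28), March (31), April (30), May (31): 30 + 31 + 31 + 28 + 31 + 30 + 31 = 212 days.
June 1–30, 1967: 30 days.
Residual: 252 days.
Total: 1348 days.
1348 mod 7 = 4, so 4 days before Friday is Monday.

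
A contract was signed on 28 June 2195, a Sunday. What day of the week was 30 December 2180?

Saturday

Count forward from the earlier date (December 30, 2180) to the later (June 28, 2195):
Day-of-year of December 30, 2180: 365.
Day-of-year of June 28, 2195: 179.
2180 has 366 days, so 366 − 365 = 1 days remain in 2180.
Full years 2181–2194: 11 common + 3 leap = 11×365 + 3×366 = 5113 days.
Total: 1 + 5113 + 179 = 5293 days.
5293 mod 7 = 1, so 1 day before Sunday is Saturday.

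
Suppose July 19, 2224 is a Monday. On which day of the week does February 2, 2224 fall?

Count forward from the earlier date (February 2, 2224) to the later (July 19, 2224):
February 2224: 29 − 2 = 27 days remain (2224 is a leap year, so February has 29 days).
Then March (31), April (30), May (31), June (30): 31 + 30 + 31 + 30 = 122 days.
July 1–19, 2224: 19 days.
Total: 27 + 122 + 19 = 168 days.
168 is a multiple of 7, so February 2, 2224 falls on the same weekday: Monday.

Monday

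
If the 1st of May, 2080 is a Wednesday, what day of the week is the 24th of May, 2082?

Day-of-year of May 1, 2080: 122.
Day-of-year of May 24, 2082: 144.
2080 has 366 days, so 366 − 122 = 244 days remain in 2080.
Full years: 2081: 365. Sum = 365.
Total: 244 + 365 + 144 = 753 days.
753 mod 7 = 4, so 4 days after Wednesday is Sunday.

Sunday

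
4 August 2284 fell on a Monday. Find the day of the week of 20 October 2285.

Tuesday

August 4, 2284 → August 4, 2285: 365 days.
August 2285: 31 − 4 = 27 days remain.
Then September (30): 30 days.
October 1–20, 2285: 20 days.
Residual: 77 days.
Total: 442 days.
442 mod 7 = 1, so 1 day after Monday is Tuesday.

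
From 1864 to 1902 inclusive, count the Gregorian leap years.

Years divisible by 4 in [1864, 1902]: 1864, 1868, 1872, 1876, 1880, 1884, 1888, 1892, 1896, 1900.
Of these, 1900 is divisible by 100 but not 400, so not leap.
Leap years: 10 − 1 = 9.

9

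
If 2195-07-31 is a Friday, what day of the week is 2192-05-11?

Friday

Count forward from the earlier date (May 11, 2192) to the later (July 31, 2195):
Day-of-year of May 11, 2192: 132.
Day-of-year of July 31, 2195: 212.
2192 has 366 days, so 366 − 132 = 234 days remain in 2192.
Full years: 2193: 365; 2194: 365. Sum = 730.
Total: 234 + 730 + 212 = 1176 days.
1176 is a multiple of 7, so 2192-05-11 falls on the same weekday: Friday.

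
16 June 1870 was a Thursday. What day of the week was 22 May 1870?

Sunday

Count forward from the earlier date (May 22, 1870) to the later (June 16, 1870):
May 1870: 31 − 22 = 9 days remain.
June 1–16, 1870: 16 days.
Total: 9 + 16 = 25 days.
25 mod 7 = 4, so 4 days before Thursday is Sunday.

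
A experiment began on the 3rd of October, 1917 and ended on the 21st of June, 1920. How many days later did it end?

992

October 3, 1917 → October 3, 1918: 365 days.
October 3, 1918 → October 3, 1919: 365 days.
October 1919: 31 − 3 = 28 days remain.
Then November (30), December (31), January (31), February 1920 (29), March (31), April (30), May (31): 30 + 31 + 31 + 29 + 31 + 30 + 31 = 213 days.
June 1–21, 1920: 21 days.
Residual: 262 days.
Total: 992 days.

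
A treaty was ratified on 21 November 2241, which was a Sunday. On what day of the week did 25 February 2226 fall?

Count forward from the earlier date (February 25, 2226) to the later (November 21, 2241):
Day-of-year of February 25, 2226: 56.
Day-of-year of November 21, 2241: 325.
2226 has 365 days, so 365 − 56 = 309 days remain in 2226.
Full years 2227–2240: 10 common + 4 leap = 10×365 + 4×366 = 5114 days.
Total: 309 + 5114 + 325 = 5748 days.
5748 mod 7 = 1, so 1 day before Sunday is Saturday.

Saturday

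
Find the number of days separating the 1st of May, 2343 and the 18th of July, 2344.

Day-of-year of May 1, 2343: 121.
Day-of-year of July 18, 2344: 200.
2343 has 365 days, so 365 − 121 = 244 days remain in 2343.
Total: 244 + 200 = 444 days.

444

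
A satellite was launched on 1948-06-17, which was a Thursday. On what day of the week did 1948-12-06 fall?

June 1948: 30 − 17 = 13 days remain.
Then July (31), August (31), September (30), October (31), November (30): 31 + 31 + 30 + 31 + 30 = 153 days.
December 1–6, 1948: 6 days.
Total: 13 + 153 + 6 = 172 days.
172 mod 7 = 4, so 4 days after Thursday is Monday.

Monday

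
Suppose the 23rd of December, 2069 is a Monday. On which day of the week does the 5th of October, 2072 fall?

Day-of-year of December 23, 2069: 357.
Day-of-year of October 5, 2072: 279.
2069 has 365 days, so 365 − 357 = 8 days remain in 2069.
Full years: 2070: 365; 2071: 365. Sum = 730.
Total: 8 + 730 + 279 = 1017 days.
1017 mod 7 = 2, so 2 days after Monday is Wednesday.

Wednesday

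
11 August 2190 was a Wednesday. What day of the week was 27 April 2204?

Day-of-year of August 11, 2190: 223.
Day-of-year of April 27, 2204: 118.
2190 has 365 days, so 365 − 223 = 142 days remain in 2190.
Full years 2191–2203: 11 common + 2 leap = 11×365 + 2×366 = 4747 days.
Total: 142 + 4747 + 118 = 5007 days.
5007 mod 7 = 2, so 2 days after Wednesday is Friday.

Friday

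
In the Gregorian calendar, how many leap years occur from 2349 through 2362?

Years divisible by 4 in [2349, 2362]: 2352, 2356, 2360.
No century exceptions apply. Count: 3.

3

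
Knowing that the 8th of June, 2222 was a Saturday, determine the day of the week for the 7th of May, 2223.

Wednesday

June 2222: 30 − 8 = 22 days remain.
Then 10 full months totalling 304 days.
May 1–7, 2223: 7 days.
Residual: 333 days.
Total: 333 days.
333 mod 7 = 4, so 4 days after Saturday is Wednesday.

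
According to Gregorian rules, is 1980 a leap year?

1980 is a leap year.

Yes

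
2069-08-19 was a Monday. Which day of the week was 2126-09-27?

Day-of-year of August 19, 2069: 231.
Day-of-year of September 27, 2126: 270.
2069 has 365 days, so 365 − 231 = 134 days remain in 2069.
Full years 2070–2125: 43 common + 13 leap = 43×365 + 13×366 = 20453 days.
Total: 134 + 20453 + 270 = 20857 days.
20857 mod 7 = 4, so 4 days after Monday is Friday.

Friday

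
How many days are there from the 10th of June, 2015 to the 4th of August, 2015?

55

June 2015: 30 − 10 = 20 days remain.
Then July (31): 31 days.
August 1–4, 2015: 4 days.
Total: 20 + 31 + 4 = 55 days.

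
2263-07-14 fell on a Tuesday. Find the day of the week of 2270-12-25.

Day-of-year of July 14, 2263: 195.
Day-of-year of December 25, 2270: 359.
2263 has 365 days, so 365 − 195 = 170 days remain in 2263.
Full years: 2264: 366; 2265: 365; 2266: 365; 2267: 365; 2268: 366; 2269: 365. Sum = 2192.
Total: 170 + 2192 + 359 = 2721 days.
2721 mod 7 = 5, so 5 days after Tuesday is Sunday.

Sunday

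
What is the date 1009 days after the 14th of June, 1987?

the 19th of March, 1990

Count 1009 days after June 14, 1987:
June 14, 1987 → June 14, 1988: 366 days (1988 is a leap year).
June 14, 1988 → June 14, 1989: 365 days.
June 1989: 30 − 14 = 16 days remain.
Then July (31), August (31), September (30), October (31), November (30), December (31), January (31), February 1990 (28): 31 + 31 + 30 + 31 + 30 + 31 + 31 + 28 = 243 days.
March 1–19, 1990: 19 days.
Residual: 278 days.
Total: 1009 days.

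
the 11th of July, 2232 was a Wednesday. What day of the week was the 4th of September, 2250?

Wednesday

Day-of-year of July 11, 2232: 193.
Day-of-year of September 4, 2250: 247.
2232 has 366 days, so 366 − 193 = 173 days remain in 2232.
Full years 2233–2249: 13 common + 4 leap = 13×365 + 4×366 = 6209 days.
Total: 173 + 6209 + 247 = 6629 days.
6629 is a multiple of 7, so the 4th of September, 2250 falls on the same weekday: Wednesday.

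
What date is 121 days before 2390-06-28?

2390-02-27

Count 121 days before June 28, 2390:
February 2390: 28 − 27 = 1 day remains (2390 is not a leap year, so February has 28 days).
Then March (31), April (30), May (31): 31 + 30 + 31 = 92 days.
June 1–28, 2390: 28 days.
Total: 1 + 92 + 28 = 121 days.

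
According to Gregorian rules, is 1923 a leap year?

No

1923 is not a leap year.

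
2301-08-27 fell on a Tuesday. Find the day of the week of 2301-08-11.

Count forward from the earlier date (August 11, 2301) to the later (August 27, 2301):
Within August 2301: 27 − 11 = 16 days.
16 mod 7 = 2, so 2 days before Tuesday is Sunday.

Sunday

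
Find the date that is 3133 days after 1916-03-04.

1924-10-01

Count 3133 days after March 4, 1916:
From March 4, 1916 to March 4, 1924: 8 years, of which 2 contain a Feb 29 — 6×365 + 2×366 = 2922 days.
March 1924: 31 − 4 = 27 days remain.
Then April (30), May (31), June (30), July (31), August (31), September (30): 30 + 31 + 30 + 31 + 31 + 30 = 183 days.
October 1, 1924: 1 day.
Residual: 211 days.
Total: 3133 days.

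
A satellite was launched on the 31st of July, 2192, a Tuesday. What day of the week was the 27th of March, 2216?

From July 31, 2192 to July 31, 2215: 23 years, of which 4 contain a Feb 29 — 19×365 + 4×366 = 8399 days.
(2200 is not a leap year (divisible by 100 but not 400).)
July 2215: 31 − 31 = 0 days remain.
Then August (31), September (30), October (31), November (30), December (31), January (31), February 2216 (29): 31 + 30 + 31 + 30 + 31 + 31 + 29 = 213 days.
March 1–27, 2216: 27 days.
Residual: 240 days.
Total: 8639 days.
8639 mod 7 = 1, so 1 day after Tuesday is Wednesday.

Wednesday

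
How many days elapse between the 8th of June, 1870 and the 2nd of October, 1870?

116

June 1870: 30 − 8 = 22 days remain.
Then July (31), August (31), September (30): 31 + 31 + 30 = 92 days.
October 1–2, 1870: 2 days.
Total: 22 + 92 + 2 = 116 days.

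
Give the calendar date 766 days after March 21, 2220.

April 26, 2222

Count 766 days after March 21, 2220:
Day-of-year of March 21, 2220: 81.
Day-of-year of April 26, 2222: 116.
2220 has 366 days, so 366 − 81 = 285 days remain in 2220.
Full years: 2221: 365. Sum = 365.
Total: 285 + 365 + 116 = 766 days.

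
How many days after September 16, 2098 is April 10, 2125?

9702

From September 16, 2098 to September 16, 2124: 26 years, of which 6 contain a Feb 29 — 20×365 + 6×366 = 9496 days.
(2100 is not a leap year (divisible by 100 but not 400).)
September 2124: 30 − 16 = 14 days remain.
Then October (31), November (30), December (31), January (31), February 2125 (28), March (31): 31 + 30 + 31 + 31 + 28 + 31 = 182 days.
April 1–10, 2125: 10 days.
Residual: 206 days.
Total: 9702 days.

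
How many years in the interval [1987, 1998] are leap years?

3

Years divisible by 4 in [1987, 1998]: 1988, 1992, 1996.
No century exceptions apply. Count: 3.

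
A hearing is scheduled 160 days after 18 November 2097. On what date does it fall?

27 April 2098

Count 160 days after November 18, 2097:
November 2097: 30 − 18 = 12 days remain.
Then December (31), January (31), February 2098 (28), March (31): 31 + 31 + 28 + 31 = 121 days.
April 1–27, 2098: 27 days.
Residual: 160 days.
Total: 160 days.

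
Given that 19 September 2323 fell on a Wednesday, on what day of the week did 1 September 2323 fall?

Saturday

Count forward from the earlier date (September 1, 2323) to the later (September 19, 2323):
Within September 2323: 19 − 1 = 18 days.
18 mod 7 = 4, so 4 days before Wednesday is Saturday.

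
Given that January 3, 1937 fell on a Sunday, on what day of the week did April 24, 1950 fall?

From January 3, 1937 to January 3, 1950: 13 years, of which 3 contain a Feb 29 — 10×365 + 3×366 = 4748 days.
January 1950: 31 − 3 = 28 days remain.
Then February 1950 (28), March (31): 28 + 31 = 59 days.
April 1–24, 1950: 24 days.
Residual: 111 days.
Total: 4859 days.
4859 mod 7 = 1, so 1 day after Sunday is Monday.

Monday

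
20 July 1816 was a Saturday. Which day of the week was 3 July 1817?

Thursday

Day-of-year of July 20, 1816: 202.
Day-of-year of July 3, 1817: 184.
1816 has 366 days, so 366 − 202 = 164 days remain in 1816.
Total: 164 + 184 = 348 days.
348 mod 7 = 5, so 5 days after Saturday is Thursday.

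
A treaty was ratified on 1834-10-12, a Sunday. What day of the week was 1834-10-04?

Count forward from the earlier date (October 4, 1834) to the later (October 12, 1834):
Within October 1834: 12 − 4 = 8 days.
8 mod 7 = 1, so 1 day before Sunday is Saturday.

Saturday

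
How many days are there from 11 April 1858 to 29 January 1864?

April 11, 1858 → April 11, 1859: 365 days.
April 11, 1859 → April 11, 1860: 366 days (1860 is a leap year).
April 11, 1860 → April 11, 1861: 365 days.
April 11, 1861 → April 11, 1862: 365 days.
April 11, 1862 → April 11, 1863: 365 days.
April 1863: 30 − 11 = 19 days remain.
Then May (31), June (30), July (31), August (31), September (30), October (31), November (30), December (31): 31 + 30 + 31 + 31 + 30 + 31 + 30 + 31 = 245 days.
January 1–29, 1864: 29 days.
Residual: 293 days.
Total: 2119 days.

2119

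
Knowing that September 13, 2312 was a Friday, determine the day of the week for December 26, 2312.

Thursday

September 2312: 30 − 13 = 17 days remain.
Then October (31), November (30): 31 + 30 = 61 days.
December 1–26, 2312: 26 days.
Total: 17 + 61 + 26 = 104 days.
104 mod 7 = 6, so 6 days after Friday is Thursday.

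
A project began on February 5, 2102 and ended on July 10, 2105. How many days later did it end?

February 5, 2102 → February 5, 2103: 365 days.
February 5, 2103 → February 5, 2104: 365 days.
February 5, 2104 → February 5, 2105: 366 days (2104 is a leap year).
February 2105: 28 − 5 = 23 days remain (2105 is not a leap year, so February has 28 days).
Then March (31), April (30), May (31), June (30): 31 + 30 + 31 + 30 = 122 days.
July 1–10, 2105: 10 days.
Residual: 155 days.
Total: 1251 days.

1251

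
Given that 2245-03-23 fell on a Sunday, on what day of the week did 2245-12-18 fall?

March 2245: 31 − 23 = 8 days remain.
Then April (30), May (31), June (30), July (31), August (31), September (30), October (31), November (30): 30 + 31 + 30 + 31 + 31 + 30 + 31 + 30 = 244 days.
December 1–18, 2245: 18 days.
Total: 8 + 244 + 18 = 270 days.
270 mod 7 = 4, so 4 days after Sunday is Thursday.

Thursday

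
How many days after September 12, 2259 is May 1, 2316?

20685

From September 12, 2259 to September 12, 2315: 56 years, of which 13 contain a Feb 29 — 43×365 + 13×366 = 20453 days.
(2300 is not a leap year (divisible by 100 but not 400).)
September 2315: 30 − 12 = 18 days remain.
Then October (31), November (30), December (31), January (31), February 2316 (29), March (31), April (30): 31 + 30 + 31 + 31 + 29 + 31 + 30 = 213 days.
May 1, 2316: 1 day.
Residual: 232 days.
Total: 20685 days.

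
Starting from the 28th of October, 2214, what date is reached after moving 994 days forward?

the 18th of July, 2217

Count 994 days after October 28, 2214:
October 28, 2214 → October 28, 2215: 365 days.
October 28, 2215 → October 28, 2216: 366 days (2216 is a leap year).
October 2216: 31 − 28 = 3 days remain.
Then November (30), December (31), January (31), February 2217 (28), March (31), April (30), May (31), June (30): 30 + 31 + 31 + 28 + 31 + 30 + 31 + 30 = 242 days.
July 1–18, 2217: 18 days.
Residual: 263 days.
Total: 994 days.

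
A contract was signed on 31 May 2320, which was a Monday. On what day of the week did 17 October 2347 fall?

Day-of-year of May 31, 2320: 152.
Day-of-year of October 17, 2347: 290.
2320 has 366 days, so 366 − 152 = 214 days remain in 2320.
Full years 2321–2346: 20 common + 6 leap = 20×365 + 6×366 = 9496 days.
Total: 214 + 9496 + 290 = 10000 days.
10000 mod 7 = 4, so 4 days after Monday is Friday.

Friday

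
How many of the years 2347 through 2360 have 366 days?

4

Years divisible by 4 in [2347, 2360]: 2348, 2352, 2356, 2360.
No century exceptions apply. Count: 4.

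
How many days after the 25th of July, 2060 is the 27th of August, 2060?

33

July 2060: 31 − 25 = 6 days remain.
August 1–27, 2060: 27 days.
Total: 6 + 27 = 33 days.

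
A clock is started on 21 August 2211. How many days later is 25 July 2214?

1069

Day-of-year of August 21, 2211: 233.
Day-of-year of July 25, 2214: 206.
2211 has 365 days, so 365 − 233 = 132 days remain in 2211.
Full years: 2212: 366; 2213: 365. Sum = 731.
Total: 132 + 731 + 206 = 1069 days.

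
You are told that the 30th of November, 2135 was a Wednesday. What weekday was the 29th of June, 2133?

Monday

Count forward from the earlier date (June 29, 2133) to the later (November 30, 2135):
Day-of-year of June 29, 2133: 180.
Day-of-year of November 30, 2135: 334.
2133 has 365 days, so 365 − 180 = 185 days remain in 2133.
Full years: 2134: 365. Sum = 365.
Total: 185 + 365 + 334 = 884 days.
884 mod 7 = 2, so 2 days before Wednesday is Monday.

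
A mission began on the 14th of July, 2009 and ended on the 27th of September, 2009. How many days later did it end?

July 2009: 31 − 14 = 17 days remain.
Then August (31): 31 days.
September 1–27, 2009: 27 days.
Total: 17 + 31 + 27 = 75 days.

75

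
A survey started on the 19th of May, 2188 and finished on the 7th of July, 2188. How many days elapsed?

49

May 2188: 31 − 19 = 12 days remain.
Then June (30): 30 days.
July 1–7, 2188: 7 days.
Total: 12 + 30 + 7 = 49 days.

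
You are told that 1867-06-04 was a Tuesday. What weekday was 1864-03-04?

Count forward from the earlier date (March 4, 1864) to the later (June 4, 1867):
March 4, 1864 → March 4, 1865: 365 days.
March 4, 1865 → March 4, 1866: 365 days.
March 4, 1866 → March 4, 1867: 365 days.
March 1867: 31 − 4 = 27 days remain.
Then April (30), May (31): 30 + 31 = 61 days.
June 1–4, 1867: 4 days.
Residual: 92 days.
Total: 1187 days.
1187 mod 7 = 4, so 4 days before Tuesday is Friday.

Friday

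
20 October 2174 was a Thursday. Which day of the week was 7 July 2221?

Saturday

Day-of-year of October 20, 2174: 293.
Day-of-year of July 7, 2221: 188.
2174 has 365 days, so 365 − 293 = 72 days remain in 2174.
Full years 2175–2220: 35 common + 11 leap = 35×365 + 11×366 = 16801 days.
Total: 72 + 16801 + 188 = 17061 days.
17061 mod 7 = 2, so 2 days after Thursday is Saturday.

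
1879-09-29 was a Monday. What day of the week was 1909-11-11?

Thursday

Day-of-year of September 29, 1879: 272.
Day-of-year of November 11, 1909: 315.
1879 has 365 days, so 365 − 272 = 93 days remain in 1879.
Full years 1880–1908: 22 common + 7 leap = 22×365 + 7×366 = 10592 days.
Total: 93 + 10592 + 315 = 11000 days.
11000 mod 7 = 3, so 3 days after Monday is Thursday.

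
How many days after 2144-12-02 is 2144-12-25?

Within December 2144: 25 − 2 = 23 days.

23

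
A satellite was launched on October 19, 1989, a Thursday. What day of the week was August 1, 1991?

Thursday

Day-of-year of October 19, 1989: 292.
Day-of-year of August 1, 1991: 213.
1989 has 365 days, so 365 − 292 = 73 days remain in 1989.
Full years: 1990: 365. Sum = 365.
Total: 73 + 365 + 213 = 651 days.
651 is a multiple of 7, so August 1, 1991 falls on the same weekday: Thursday.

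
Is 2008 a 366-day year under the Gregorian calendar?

2008 is a leap year.

Yes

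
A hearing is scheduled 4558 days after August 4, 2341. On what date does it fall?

January 26, 2354

Count 4558 days after August 4, 2341:
Day-of-year of August 4, 2341: 216.
Day-of-year of January 26, 2354: 26.
2341 has 365 days, so 365 − 216 = 149 days remain in 2341.
Full years 2342–2353: 9 common + 3 leap = 9×365 + 3×366 = 4383 days.
Total: 149 + 4383 + 26 = 4558 days.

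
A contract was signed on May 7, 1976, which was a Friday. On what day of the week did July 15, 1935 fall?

Monday

Count forward from the earlier date (July 15, 1935) to the later (May 7, 1976):
From July 15, 1935 to July 15, 1975: 40 years, of which 10 contain a Feb 29 — 30×365 + 10×366 = 14610 days.
July 1975: 31 − 15 = 16 days remain.
Then 9 full months totalling 274 days.
May 1–7, 1976: 7 days.
Residual: 297 days.
Total: 14907 days.
14907 mod 7 = 4, so 4 days before Friday is Monday.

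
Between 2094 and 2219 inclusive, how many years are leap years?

29

Years divisible by 4: 2096, 2100, …, 2216 — 31 in all.
Of these, 2100, 2200 are divisible by 100 but not 400, so not leap.
Leap years: 31 − 2 = 29.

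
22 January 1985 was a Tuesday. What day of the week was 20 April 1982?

Count forward from the earlier date (April 20, 1982) to the later (January 22, 1985):
April 20, 1982 → April 20, 1983: 365 days.
April 20, 1983 → April 20, 1984: 366 days (1984 is a leap year).
April 1984: 30 − 20 = 10 days remain.
Then May (31), June (30), July (31), August (31), September (30), October (31), November (30), December (31): 31 + 30 + 31 + 31 + 30 + 31 + 30 + 31 = 245 days.
January 1–22, 1985: 22 days.
Residual: 277 days.
Total: 1008 days.
1008 is a multiple of 7, so 20 April 1982 falls on the same weekday: Tuesday.

Tuesday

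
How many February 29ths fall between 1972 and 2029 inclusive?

15

Years divisible by 4: 1972, 1976, …, 2028 — 15 in all.
2000 is divisible by 400, so still leap.
No century exceptions apply. Count: 15.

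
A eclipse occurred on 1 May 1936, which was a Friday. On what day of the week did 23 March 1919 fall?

Sunday

Count forward from the earlier date (March 23, 1919) to the later (May 1, 1936):
Day-of-year of March 23, 1919: 82.
Day-of-year of May 1, 1936: 122.
1919 has 365 days, so 365 − 82 = 283 days remain in 1919.
Full years 1920–1935: 12 common + 4 leap = 12×365 + 4×366 = 5844 days.
Total: 283 + 5844 + 122 = 6249 days.
6249 mod 7 = 5, so 5 days before Friday is Sunday.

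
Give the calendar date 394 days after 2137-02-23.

2138-03-24

Count 394 days after February 23, 2137:
February 2137: 28 − 23 = 5 days remain (2137 is not a leap year, so February has 28 days).
Then 12 full months totalling 365 days.
March 1–24, 2138: 24 days.
Total: 5 + 365 + 24 = 394 days.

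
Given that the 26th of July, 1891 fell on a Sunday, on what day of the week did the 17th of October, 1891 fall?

Saturday

July 1891: 31 − 26 = 5 days remain.
Then August (31), September (30): 31 + 30 = 61 days.
October 1–17, 1891: 17 days.
Total: 5 + 61 + 17 = 83 days.
83 mod 7 = 6, so 6 days after Sunday is Saturday.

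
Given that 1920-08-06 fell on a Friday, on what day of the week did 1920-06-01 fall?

Tuesday

Count forward from the earlier date (June 1, 1920) to the later (August 6, 1920):
June 1920: 30 − 1 = 29 days remain.
Then July (31): 31 days.
August 1–6, 1920: 6 days.
Total: 29 + 31 + 6 = 66 days.
66 mod 7 = 3, so 3 days before Friday is Tuesday.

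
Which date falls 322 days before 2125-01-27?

2124-03-11

Count 322 days before January 27, 2125:
March 2124: 31 − 11 = 20 days remain.
Then 9 full months totalling 275 days.
January 1–27, 2125: 27 days.
Residual: 322 days.
Total: 322 days.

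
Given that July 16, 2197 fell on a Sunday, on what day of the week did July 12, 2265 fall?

From July 16, 2197 to July 16, 2264: 67 years, of which 16 contain a Feb 29 — 51×365 + 16×366 = 24471 days.
(2200 is not a leap year (divisible by 100 but not 400).)
July 2264: 31 − 16 = 15 days remain.
Then 11 full months totalling 334 days.
July 1–12, 2265: 12 days.
Residual: 361 days.
Total: 24832 days.
24832 mod 7 = 3, so 3 days after Sunday is Wednesday.

Wednesday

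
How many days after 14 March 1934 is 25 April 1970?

13191

From March 14, 1934 to March 14, 1970: 36 years, of which 9 contain a Feb 29 — 27×365 + 9×366 = 13149 days.
March 1970: 31 − 14 = 17 days remain.
April 1–25, 1970: 25 days.
Residual: 42 days.
Total: 13191 days.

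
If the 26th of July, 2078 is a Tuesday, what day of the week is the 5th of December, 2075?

Count forward from the earlier date (December 5, 2075) to the later (July 26, 2078):
Day-of-year of December 5, 2075: 339.
Day-of-year of July 26, 2078: 207.
2075 has 365 days, so 365 − 339 = 26 days remain in 2075.
Full years: 2076: 366; 2077: 365. Sum = 731.
Total: 26 + 731 + 207 = 964 days.
964 mod 7 = 5, so 5 days before Tuesday is Thursday.

Thursday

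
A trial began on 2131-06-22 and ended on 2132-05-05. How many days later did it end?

Day-of-year of June 22, 2131: 173.
Day-of-year of May 5, 2132: 126.
2131 has 365 days, so 365 − 173 = 192 days remain in 2131.
Total: 192 + 126 = 318 days.

318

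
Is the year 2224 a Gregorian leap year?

Yes

2224 is a leap year.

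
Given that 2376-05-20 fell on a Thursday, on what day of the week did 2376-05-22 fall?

Saturday

Within May 2376: 22 − 20 = 2 days.
2 mod 7 = 2, so 2 days after Thursday is Saturday.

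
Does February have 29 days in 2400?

Yes

2400 is a leap year (divisible by 400).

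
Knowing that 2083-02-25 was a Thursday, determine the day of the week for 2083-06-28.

Monday

February 2083: 28 − 25 = 3 days remain (2083 is not a leap year, so February has 28 days).
Then March (31), April (30), May (31): 31 + 30 + 31 = 92 days.
June 1–28, 2083: 28 days.
Total: 3 + 92 + 28 = 123 days.
123 mod 7 = 4, so 4 days after Thursday is Monday.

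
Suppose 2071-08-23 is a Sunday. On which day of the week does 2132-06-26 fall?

Thursday

From August 23, 2071 to August 23, 2131: 60 years, of which 14 contain a Feb 29 — 46×365 + 14×366 = 21914 days.
(2100 is not a leap year (divisible by 100 but not 400).)
August 2131: 31 − 23 = 8 days remain.
Then 9 full months totalling 274 days.
June 1–26, 2132: 26 days.
Residual: 308 days.
Total: 22222 days.
22222 mod 7 = 4, so 4 days after Sunday is Thursday.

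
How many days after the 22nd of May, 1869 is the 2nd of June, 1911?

15350

Day-of-year of May 22, 1869: 142.
Day-of-year of June 2, 1911: 153.
1869 has 365 days, so 365 − 142 = 223 days remain in 1869.
Full years 1870–1910: 32 common + 9 leap = 32×365 + 9×366 = 14974 days.
Total: 223 + 14974 + 153 = 15350 days.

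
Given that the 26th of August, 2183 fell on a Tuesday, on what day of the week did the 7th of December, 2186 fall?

Thursday

Day-of-year of August 26, 2183: 238.
Day-of-year of December 7, 2186: 341.
2183 has 365 days, so 365 − 238 = 127 days remain in 2183.
Full years: 2184: 366; 2185: 365. Sum = 731.
Total: 127 + 731 + 341 = 1199 days.
1199 mod 7 = 2, so 2 days after Tuesday is Thursday.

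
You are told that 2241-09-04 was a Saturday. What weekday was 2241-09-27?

Within September 2241: 27 − 4 = 23 days.
23 mod 7 = 2, so 2 days after Saturday is Monday.

Monday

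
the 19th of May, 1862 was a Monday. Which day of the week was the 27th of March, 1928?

From May 19, 1862 to May 19, 1927: 65 years, of which 15 contain a Feb 29 — 50×365 + 15×366 = 23740 days.
(1900 is not a leap year (divisible by 100 but not 400).)
May 1927: 31 − 19 = 12 days remain.
Then 9 full months totalling 274 days.
March 1–27, 1928: 27 days.
Residual: 313 days.
Total: 24053 days.
24053 mod 7 = 1, so 1 day after Monday is Tuesday.

Tuesday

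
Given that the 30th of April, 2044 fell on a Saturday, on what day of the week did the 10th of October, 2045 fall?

Day-of-year of April 30, 2044: 121.
Day-of-year of October 10, 2045: 283.
2044 has 366 days, so 366 − 121 = 245 days remain in 2044.
Total: 245 + 283 = 528 days.
528 mod 7 = 3, so 3 days after Saturday is Tuesday.

Tuesday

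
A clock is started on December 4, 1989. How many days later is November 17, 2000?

From December 4, 1989 to December 4, 1999: 10 years, of which 2 contain a Feb 29 — 8×365 + 2×366 = 3652 days.
December 1999: 31 − 4 = 27 days remain.
Then 10 full months totalling 305 days.
November 1–17, 2000: 17 days.
Residual: 349 days.
Total: 4001 days.

4001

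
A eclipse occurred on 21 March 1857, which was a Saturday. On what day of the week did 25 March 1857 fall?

Wednesday

Within March 1857: 25 − 21 = 4 days.
4 mod 7 = 4, so 4 days after Saturday is Wednesday.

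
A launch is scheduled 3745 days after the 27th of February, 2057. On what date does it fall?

the 31st of May, 2067

Count 3745 days after February 27, 2057:
From February 27, 2057 to February 27, 2067: 10 years, of which 2 contain a Feb 29 — 8×365 + 2×366 = 3652 days.
February 2067: 28 − 27 = 1 day remains (2067 is not a leap year, so February has 28 days).
Then March (31), April (30): 31 + 30 = 61 days.
May 1–31, 2067: 31 days.
Residual: 93 days.
Total: 3745 days.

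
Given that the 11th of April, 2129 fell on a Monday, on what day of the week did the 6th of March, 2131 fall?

Tuesday

April 2129: 30 − 11 = 19 days remain.
Then 22 full months totalling 669 days.
March 1–6, 2131: 6 days.
Total: 19 + 669 + 6 = 694 days.
694 mod 7 = 1, so 1 day after Monday is Tuesday.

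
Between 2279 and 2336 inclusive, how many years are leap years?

Years divisible by 4: 2280, 2284, …, 2336 — 15 in all.
Of these, 2300 is divisible by 100 but not 400, so not leap.
Leap years: 15 − 1 = 14.

14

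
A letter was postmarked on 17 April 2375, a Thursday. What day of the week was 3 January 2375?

Count forward from the earlier date (January 3, 2375) to the later (April 17, 2375):
January 2375: 31 − 3 = 28 days remain.
Then February 2375 (28), March (31): 28 + 31 = 59 days.
April 1–17, 2375: 17 days.
Total: 28 + 59 + 17 = 104 days.
104 mod 7 = 6, so 6 days before Thursday is Friday.

Friday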